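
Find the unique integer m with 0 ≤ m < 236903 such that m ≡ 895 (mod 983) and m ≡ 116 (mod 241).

197495

983⁻¹ mod 241: 983×203 ≡ 1 (mod 241), so 983⁻¹ ≡ 203.
m = 895 + 983×((116 − 895)×203 mod 241) = 895 + 983×200 = 197495.
Check: 197495 mod 983 = 895, 197495 mod 241 = 116. ✓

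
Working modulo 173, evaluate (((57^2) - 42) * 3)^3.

84

(57)^2 ≡ 135 (mod 173)
135 - 42 = 93
93 * 3 = 279 ≡ 106 (mod 173)
(106)^3 ≡ 84 (mod 173)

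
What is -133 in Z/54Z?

-133 = -3·54 + 29, so -133 ≡ 29 (mod 54).

29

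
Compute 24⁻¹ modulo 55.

55 = 2·24 + 7
24 = 3·7 + 3
7 = 2·3 + 1
3 = 3·1 + 0
gcd(24, 55) = 1, so the inverse exists.
Bézout: 1 = 7·55 − 16·24.
So 24⁻¹ ≡ −16 ≡ 39 (mod 55).

39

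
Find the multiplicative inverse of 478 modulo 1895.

1895 = 3×478 + 461
478 = 1×461 + 17
461 = 27×17 + 2
17 = 8×2 + 1
2 = 2×1 + 0
gcd(478, 1895) = 1, so the inverse exists.
Back-substitute for 1:
1 = 1×17 − 8×2
  = −8×461 + 217×17
  = 217×478 − 225×461
  = −225×1895 + 892×478
So 478⁻¹ ≡ 892 (mod 1895).

892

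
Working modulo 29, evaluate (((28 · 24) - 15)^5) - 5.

28 · 24 = 672 ≡ 5 (mod 29)
5 - 15 = -10 ≡ 19 (mod 29)
(19)^5 ≡ 21 (mod 29)
21 - 5 = 16

16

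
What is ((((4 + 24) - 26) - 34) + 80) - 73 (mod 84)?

59

4 + 24 = 28
28 - 26 = 2
2 - 34 = -32 ≡ 52 (mod 84)
52 + 80 = 132 ≡ 48 (mod 84)
48 - 73 = -25 ≡ 59 (mod 84)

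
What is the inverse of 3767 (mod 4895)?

933

4895 = 1*3767 + 1128
3767 = 3*1128 + 383
1128 = 2*383 + 362
383 = 1*362 + 21
362 = 17*21 + 5
21 = 4*5 + 1
5 = 5*1 + 0
gcd(3767, 4895) = 1, so the inverse exists.
Back-substitute for 1:
1 = 1*21 − 4*5
  = −4*362 + 69*21
  = 69*383 − 73*362
  = −73*1128 + 215*383
  = 215*3767 − 718*1128
  = −718*4895 + 933*3767
So 3767⁻¹ ≡ 933 (mod 4895).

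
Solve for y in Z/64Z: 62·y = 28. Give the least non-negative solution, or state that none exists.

gcd(62, 64) = 2, and 2 | 28, so solutions exist.
Divide through by 2: 31·y = 14 (mod 32).
31⁻¹ ≡ 31 (mod 32).
y ≡ 31·14 ≡ 18 (mod 32).
The smallest non-negative solution is y = 18.

18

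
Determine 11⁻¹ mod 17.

By the extended Euclidean algorithm:
17 = 1*11 + 6
11 = 1*6 + 5
6 = 1*5 + 1
5 = 5*1 + 0
gcd(11, 17) = 1, so the inverse exists.
Back-substitute for 1:
1 = 1*6 − 1*5
  = −1*11 + 2*6
  = 2*17 − 3*11
So 11⁻¹ ≡ −3 ≡ 14 (mod 17).

14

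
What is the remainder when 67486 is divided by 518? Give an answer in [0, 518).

146

67486 = 130*518 + 146, so 67486 ≡ 146 (mod 518).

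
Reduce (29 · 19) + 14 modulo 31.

7

29 · 19 = 551 ≡ 24 (mod 31)
24 + 14 = 38 ≡ 7 (mod 31)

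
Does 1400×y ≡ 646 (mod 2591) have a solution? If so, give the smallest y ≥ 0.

gcd(1400, 2591) = 1, so a unique solution mod 2591 exists.
1400⁻¹ ≡ 905 (mod 2591).
y ≡ 905×646 ≡ 1655 (mod 2591).

1655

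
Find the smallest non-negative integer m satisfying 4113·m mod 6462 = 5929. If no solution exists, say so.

no solution

gcd(4113, 6462) = 9, and 9 does not divide 5929.
So the congruence has no solution.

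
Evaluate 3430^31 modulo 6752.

6304

31 in binary is 11111, i.e. 31 = 16 + 8 + 4 + 2 + 1.
3430^1 ≡ 3430 (mod 6752)
3430^2 ≡ 3430^2 = 11764900 ≡ 2916 (mod 6752)
3430^4 ≡ 2916^2 = 8503056 ≡ 2288 (mod 6752)
3430^8 ≡ 2288^2 = 5234944 ≡ 2144 (mod 6752)
3430^16 ≡ 2144^2 = 4596736 ≡ 5376 (mod 6752)
3430^31 = 3430^16 × 3430^8 × 3430^4 × 3430^2 × 3430^1 ≡ 5376 × 2144 × 2288 × 2916 × 3430 (mod 6752).
Accumulate the product:
5376 × 2144 = 11526144 ≡ 480
480 × 2288 = 1098240 ≡ 4416
4416 × 2916 = 12877056 ≡ 992
992 × 3430 = 3402560 ≡ 6304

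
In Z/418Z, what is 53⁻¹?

71

Run the extended Euclidean algorithm:
418 = 7*53 + 47
53 = 1*47 + 6
47 = 7*6 + 5
6 = 1*5 + 1
5 = 5*1 + 0
gcd(53, 418) = 1, so the inverse exists.
Bézout: 1 = −9*418 + 71*53.
So 53⁻¹ ≡ 71 (mod 418).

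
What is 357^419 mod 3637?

419 in binary is 110100011, i.e. 419 = 256 + 128 + 32 + 2 + 1.
357^1 ≡ 357 (mod 3637)
357^2 ≡ 357^2 = 127449 ≡ 154 (mod 3637)
357^4 ≡ 154^2 = 23716 ≡ 1894 (mod 3637)
357^8 ≡ 1894^2 = 3587236 ≡ 1154 (mod 3637)
357^16 ≡ 1154^2 = 1331716 ≡ 574 (mod 3637)
357^32 ≡ 574^2 = 329476 ≡ 2146 (mod 3637)
357^64 ≡ 2146^2 = 4605316 ≡ 874 (mod 3637)
357^128 ≡ 874^2 = 763876 ≡ 106 (mod 3637)
357^256 ≡ 106^2 = 11236 ≡ 325 (mod 3637)
357^419 = 357^256 × 357^128 × 357^32 × 357^2 × 357^1 ≡ 325 × 106 × 2146 × 154 × 357 (mod 3637).
Accumulate the product:
325 × 106 = 34450 ≡ 1717
1717 × 2146 = 3684682 ≡ 401
401 × 154 = 61754 ≡ 3562
3562 × 357 = 1271634 ≡ 2321

2321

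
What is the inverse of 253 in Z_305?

217

305 = 1×253 + 52
253 = 4×52 + 45
52 = 1×45 + 7
45 = 6×7 + 3
7 = 2×3 + 1
3 = 3×1 + 0
gcd(253, 305) = 1, so the inverse exists.
Back-substitute for 1:
1 = 1×7 − 2×3
  = −2×45 + 13×7
  = 13×52 − 15×45
  = −15×253 + 73×52
  = 73×305 − 88×253
So 253⁻¹ ≡ −88 ≡ 217 (mod 305).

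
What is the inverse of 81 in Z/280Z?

280 = 3*81 + 37
81 = 2*37 + 7
37 = 5*7 + 2
7 = 3*2 + 1
2 = 2*1 + 0
gcd(81, 280) = 1, so the inverse exists.
Bézout: 1 = −35*280 + 121*81.
So 81⁻¹ ≡ 121 (mod 280).

121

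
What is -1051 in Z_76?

-1051 = -14*76 + 13, so -1051 ≡ 13 (mod 76).

13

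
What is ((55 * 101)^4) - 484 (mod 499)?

55 * 101 = 5555 ≡ 66 (mod 499)
(66)^4 ≡ 261 (mod 499)
261 - 484 = -223 ≡ 276 (mod 499)

276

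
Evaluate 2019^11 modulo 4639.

4026

By square-and-multiply:
2019^1 ≡ 2019 (mod 4639)
2019^2 ≡ 2019^2 = 4076361 ≡ 3319 (mod 4639)
2019^4 ≡ 3319^2 = 11015761 ≡ 2775 (mod 4639)
2019^8 ≡ 2775^2 = 7700625 ≡ 4524 (mod 4639)
2019^11 = 2019^8 · 2019^2 · 2019^1 ≡ 4524 · 3319 · 2019 (mod 4639).
Accumulate the product:
4524 · 3319 = 15015156 ≡ 3352
3352 · 2019 = 6767688 ≡ 4026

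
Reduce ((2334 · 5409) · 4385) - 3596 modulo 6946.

2334 · 5409 = 12624606 ≡ 3724 (mod 6946)
3724 · 4385 = 16329740 ≡ 6640 (mod 6946)
6640 - 3596 = 3044

3044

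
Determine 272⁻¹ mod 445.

By the extended Euclidean algorithm:
445 = 1×272 + 173
272 = 1×173 + 99
173 = 1×99 + 74
99 = 1×74 + 25
74 = 2×25 + 24
25 = 1×24 + 1
24 = 24×1 + 0
gcd(272, 445) = 1, so the inverse exists.
Bézout: 1 = −11×445 + 18×272.
So 272⁻¹ ≡ 18 (mod 445).

18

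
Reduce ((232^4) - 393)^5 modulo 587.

(232)^4 ≡ 115 (mod 587)
115 - 393 = -278 ≡ 309 (mod 587)
(309)^5 ≡ 128 (mod 587)

128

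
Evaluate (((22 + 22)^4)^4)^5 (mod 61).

22 + 22 = 44
(44)^4 ≡ 12 (mod 61)
(12)^4 ≡ 57 (mod 61)
(57)^5 ≡ 13 (mod 61)

13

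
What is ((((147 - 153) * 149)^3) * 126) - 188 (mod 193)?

147 - 153 = -6 ≡ 187 (mod 193)
187 * 149 = 27863 ≡ 71 (mod 193)
(71)^3 ≡ 89 (mod 193)
89 * 126 = 11214 ≡ 20 (mod 193)
20 - 188 = -168 ≡ 25 (mod 193)

25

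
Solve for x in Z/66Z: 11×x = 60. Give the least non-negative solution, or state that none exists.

no solution

gcd(11, 66) = 11, and 11 does not divide 60.
So the congruence has no solution.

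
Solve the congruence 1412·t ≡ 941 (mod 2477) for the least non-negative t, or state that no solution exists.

gcd(1412, 2477) = 1, so a unique solution mod 2477 exists.
1412⁻¹ ≡ 1135 (mod 2477).
t ≡ 1135·941 ≡ 448 (mod 2477).

448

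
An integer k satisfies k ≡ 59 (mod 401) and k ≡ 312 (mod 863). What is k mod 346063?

8079

401⁻¹ mod 863: 401·99 ≡ 1 (mod 863), so 401⁻¹ ≡ 99.
k = 59 + 401·((312 − 59)·99 mod 863) = 59 + 401·20 = 8079.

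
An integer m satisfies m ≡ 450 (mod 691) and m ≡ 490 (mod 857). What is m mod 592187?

378427

691⁻¹ mod 857: 691*635 ≡ 1 (mod 857), so 691⁻¹ ≡ 635.
m = 450 + 691*((490 − 450)*635 mod 857) = 450 + 691*547 = 378427.
Check: 378427 mod 691 = 450, 378427 mod 857 = 490. ✓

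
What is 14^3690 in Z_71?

1

Using repeated squaring:
14^1 ≡ 14 (mod 71)
14^2 ≡ 14^2 = 196 ≡ 54 (mod 71)
14^4 ≡ 54^2 = 2916 ≡ 5 (mod 71)
14^8 ≡ 5^2 = 25 (mod 71)
14^16 ≡ 25^2 = 625 ≡ 57 (mod 71)
14^32 ≡ 57^2 = 3249 ≡ 54 (mod 71)
14^64 ≡ 54^2 = 2916 ≡ 5 (mod 71)
14^128 ≡ 5^2 = 25 (mod 71)
14^256 ≡ 25^2 = 625 ≡ 57 (mod 71)
14^512 ≡ 57^2 = 3249 ≡ 54 (mod 71)
14^1024 ≡ 54^2 = 2916 ≡ 5 (mod 71)
14^2048 ≡ 5^2 = 25 (mod 71)
14^3690 = 14^2048 * 14^1024 * 14^512 * 14^64 * 14^32 * 14^8 * 14^2 ≡ 25 * 5 * 54 * 5 * 54 * 25 * 54 (mod 71).
Accumulate the product:
25 * 5 = 125 ≡ 54
54 * 54 = 2916 ≡ 5
5 * 5 = 25
25 * 54 = 1350 ≡ 1
1 * 25 = 25
25 * 54 = 1350 ≡ 1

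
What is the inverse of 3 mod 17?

6

17 = 5·3 + 2
3 = 1·2 + 1
2 = 2·1 + 0
gcd(3, 17) = 1, so the inverse exists.
Bézout: 1 = −1·17 + 6·3.
So 3⁻¹ ≡ 6 (mod 17).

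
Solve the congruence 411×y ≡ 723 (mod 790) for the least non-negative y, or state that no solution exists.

613

gcd(411, 790) = 1, so a unique solution mod 790 exists.
411⁻¹ ≡ 321 (mod 790).
y ≡ 321×723 ≡ 613 (mod 790).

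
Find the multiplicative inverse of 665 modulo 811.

Run the extended Euclidean algorithm:
811 = 1·665 + 146
665 = 4·146 + 81
146 = 1·81 + 65
81 = 1·65 + 16
65 = 4·16 + 1
16 = 16·1 + 0
gcd(665, 811) = 1, so the inverse exists.
Back-substitute for 1:
1 = 1·65 − 4·16
  = −4·81 + 5·65
  = 5·146 − 9·81
  = −9·665 + 41·146
  = 41·811 − 50·665
So 665⁻¹ ≡ −50 ≡ 761 (mod 811).

761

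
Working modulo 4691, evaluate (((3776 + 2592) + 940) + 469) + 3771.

3776 + 2592 = 6368 ≡ 1677 (mod 4691)
1677 + 940 = 2617
2617 + 469 = 3086
3086 + 3771 = 6857 ≡ 2166 (mod 4691)

2166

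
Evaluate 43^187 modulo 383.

By square-and-multiply:
187 in binary is 10111011, i.e. 187 = 128 + 32 + 16 + 8 + 2 + 1.
43^1 ≡ 43 (mod 383)
43^2 ≡ 43^2 = 1849 ≡ 317 (mod 383)
43^4 ≡ 317^2 = 100489 ≡ 143 (mod 383)
43^8 ≡ 143^2 = 20449 ≡ 150 (mod 383)
43^16 ≡ 150^2 = 22500 ≡ 286 (mod 383)
43^32 ≡ 286^2 = 81796 ≡ 217 (mod 383)
43^64 ≡ 217^2 = 47089 ≡ 363 (mod 383)
43^128 ≡ 363^2 = 131769 ≡ 17 (mod 383)
43^187 = 43^128 · 43^32 · 43^16 · 43^8 · 43^2 · 43^1 ≡ 17 · 217 · 286 · 150 · 317 · 43 (mod 383).
Accumulate the product:
17 · 217 = 3689 ≡ 242
242 · 286 = 69212 ≡ 272
272 · 150 = 40800 ≡ 202
202 · 317 = 64034 ≡ 73
73 · 43 = 3139 ≡ 75

75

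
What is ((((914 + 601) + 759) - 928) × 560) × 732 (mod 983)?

914 + 601 = 1515 ≡ 532 (mod 983)
532 + 759 = 1291 ≡ 308 (mod 983)
308 - 928 = -620 ≡ 363 (mod 983)
363 × 560 = 203280 ≡ 782 (mod 983)
782 × 732 = 572424 ≡ 318 (mod 983)

318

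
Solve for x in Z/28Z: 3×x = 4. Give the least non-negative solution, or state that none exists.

gcd(3, 28) = 1, so a unique solution mod 28 exists.
3⁻¹ ≡ 19 (mod 28).
x ≡ 19×4 ≡ 20 (mod 28).

20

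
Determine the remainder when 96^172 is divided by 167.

By square-and-multiply:
172 in binary is 10101100, i.e. 172 = 128 + 32 + 8 + 4.
96^1 ≡ 96 (mod 167)
96^2 ≡ 96^2 = 9216 ≡ 31 (mod 167)
96^4 ≡ 31^2 = 961 ≡ 126 (mod 167)
96^8 ≡ 126^2 = 15876 ≡ 11 (mod 167)
96^16 ≡ 11^2 = 121 (mod 167)
96^32 ≡ 121^2 = 14641 ≡ 112 (mod 167)
96^64 ≡ 112^2 = 12544 ≡ 19 (mod 167)
96^128 ≡ 19^2 = 361 ≡ 27 (mod 167)
96^172 = 96^128 × 96^32 × 96^8 × 96^4 ≡ 27 × 112 × 11 × 126 (mod 167).
Accumulate the product:
27 × 112 = 3024 ≡ 18
18 × 11 = 198 ≡ 31
31 × 126 = 3906 ≡ 65

65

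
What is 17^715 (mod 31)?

Using repeated squaring:
715 in binary is 1011001011, i.e. 715 = 512 + 128 + 64 + 8 + 2 + 1.
17^1 ≡ 17 (mod 31)
17^2 ≡ 17^2 = 289 ≡ 10 (mod 31)
17^4 ≡ 10^2 = 100 ≡ 7 (mod 31)
17^8 ≡ 7^2 = 49 ≡ 18 (mod 31)
17^16 ≡ 18^2 = 324 ≡ 14 (mod 31)
17^32 ≡ 14^2 = 196 ≡ 10 (mod 31)
17^64 ≡ 10^2 = 100 ≡ 7 (mod 31)
17^128 ≡ 7^2 = 49 ≡ 18 (mod 31)
17^256 ≡ 18^2 = 324 ≡ 14 (mod 31)
17^512 ≡ 14^2 = 196 ≡ 10 (mod 31)
17^715 = 17^512 * 17^128 * 17^64 * 17^8 * 17^2 * 17^1 ≡ 10 * 18 * 7 * 18 * 10 * 17 (mod 31).
Accumulate the product:
10 * 18 = 180 ≡ 25
25 * 7 = 175 ≡ 20
20 * 18 = 360 ≡ 19
19 * 10 = 190 ≡ 4
4 * 17 = 68 ≡ 6

6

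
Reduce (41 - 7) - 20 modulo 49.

14

41 - 7 = 34
34 - 20 = 14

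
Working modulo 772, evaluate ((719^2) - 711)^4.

(719)^2 ≡ 493 (mod 772)
493 - 711 = -218 ≡ 554 (mod 772)
(554)^4 ≡ 572 (mod 772)

572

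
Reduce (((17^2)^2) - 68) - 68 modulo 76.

13

(17)^2 ≡ 61 (mod 76)
(61)^2 ≡ 73 (mod 76)
73 - 68 = 5
5 - 68 = -63 ≡ 13 (mod 76)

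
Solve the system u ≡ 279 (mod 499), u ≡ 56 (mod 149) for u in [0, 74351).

48183

499⁻¹ mod 149: 499*43 ≡ 1 (mod 149), so 499⁻¹ ≡ 43.
u = 279 + 499*((56 − 279)*43 mod 149) = 279 + 499*96 = 48183.
Check: 48183 mod 499 = 279, 48183 mod 149 = 56. ✓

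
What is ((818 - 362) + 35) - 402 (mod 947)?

818 - 362 = 456
456 + 35 = 491
491 - 402 = 89

89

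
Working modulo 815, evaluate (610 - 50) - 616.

610 - 50 = 560
560 - 616 = -56 ≡ 759 (mod 815)

759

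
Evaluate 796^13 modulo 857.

Compute successive squares:
13 in binary is 1101, i.e. 13 = 8 + 4 + 1.
796^1 ≡ 796 (mod 857)
796^2 ≡ 796^2 = 633616 ≡ 293 (mod 857)
796^4 ≡ 293^2 = 85849 ≡ 149 (mod 857)
796^8 ≡ 149^2 = 22201 ≡ 776 (mod 857)
796^13 = 796^8 × 796^4 × 796^1 ≡ 776 × 149 × 796 (mod 857).
Accumulate the product:
776 × 149 = 115624 ≡ 786
786 × 796 = 625656 ≡ 46

46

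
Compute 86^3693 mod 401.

228

By square-and-multiply:
3693 in binary is 111001101101, i.e. 3693 = 2048 + 1024 + 512 + 64 + 32 + 8 + 4 + 1.
86^1 ≡ 86 (mod 401)
86^2 ≡ 86^2 = 7396 ≡ 178 (mod 401)
86^4 ≡ 178^2 = 31684 ≡ 5 (mod 401)
86^8 ≡ 5^2 = 25 (mod 401)
86^16 ≡ 25^2 = 625 ≡ 224 (mod 401)
86^32 ≡ 224^2 = 50176 ≡ 51 (mod 401)
86^64 ≡ 51^2 = 2601 ≡ 195 (mod 401)
86^128 ≡ 195^2 = 38025 ≡ 331 (mod 401)
86^256 ≡ 331^2 = 109561 ≡ 88 (mod 401)
86^512 ≡ 88^2 = 7744 ≡ 125 (mod 401)
86^1024 ≡ 125^2 = 15625 ≡ 387 (mod 401)
86^2048 ≡ 387^2 = 149769 ≡ 196 (mod 401)
86^3693 = 86^2048 × 86^1024 × 86^512 × 86^64 × 86^32 × 86^8 × 86^4 × 86^1 ≡ 196 × 387 × 125 × 195 × 51 × 25 × 5 × 86 (mod 401).
Accumulate the product:
196 × 387 = 75852 ≡ 63
63 × 125 = 7875 ≡ 256
256 × 195 = 49920 ≡ 196
196 × 51 = 9996 ≡ 372
372 × 25 = 9300 ≡ 77
77 × 5 = 385
385 × 86 = 33110 ≡ 228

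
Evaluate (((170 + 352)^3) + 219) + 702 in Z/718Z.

333

170 + 352 = 522
(522)^3 ≡ 130 (mod 718)
130 + 219 = 349
349 + 702 = 1051 ≡ 333 (mod 718)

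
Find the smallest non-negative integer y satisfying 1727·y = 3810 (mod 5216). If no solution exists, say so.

gcd(1727, 5216) = 1, so a unique solution mod 5216 exists.
1727⁻¹ ≡ 447 (mod 5216).
y ≡ 447·3810 ≡ 2654 (mod 5216).

2654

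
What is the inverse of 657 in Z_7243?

Apply the Euclidean algorithm and back-substitute:
7243 = 11×657 + 16
657 = 41×16 + 1
16 = 16×1 + 0
gcd(657, 7243) = 1, so the inverse exists.
Back-substitute for 1:
1 = 1×657 − 41×16
  = −41×7243 + 452×657
So 657⁻¹ ≡ 452 (mod 7243).

452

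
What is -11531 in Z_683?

-11531 = -17·683 + 80, so -11531 ≡ 80 (mod 683).

80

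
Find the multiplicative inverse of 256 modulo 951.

Run the extended Euclidean algorithm:
951 = 3×256 + 183
256 = 1×183 + 73
183 = 2×73 + 37
73 = 1×37 + 36
37 = 1×36 + 1
36 = 36×1 + 0
gcd(256, 951) = 1, so the inverse exists.
Back-substitute for 1:
1 = 1×37 − 1×36
  = −1×73 + 2×37
  = 2×183 − 5×73
  = −5×256 + 7×183
  = 7×951 − 26×256
So 256⁻¹ ≡ −26 ≡ 925 (mod 951).

925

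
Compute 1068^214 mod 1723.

216

Using repeated squaring:
1068^1 ≡ 1068 (mod 1723)
1068^2 ≡ 1068^2 = 1140624 ≡ 1721 (mod 1723)
1068^4 ≡ 1721^2 = 2961841 ≡ 4 (mod 1723)
1068^8 ≡ 4^2 = 16 (mod 1723)
1068^16 ≡ 16^2 = 256 (mod 1723)
1068^32 ≡ 256^2 = 65536 ≡ 62 (mod 1723)
1068^64 ≡ 62^2 = 3844 ≡ 398 (mod 1723)
1068^128 ≡ 398^2 = 158404 ≡ 1611 (mod 1723)
1068^214 = 1068^128 × 1068^64 × 1068^16 × 1068^4 × 1068^2 ≡ 1611 × 398 × 256 × 4 × 1721 (mod 1723).
Accumulate the product:
1611 × 398 = 641178 ≡ 222
222 × 256 = 56832 ≡ 1696
1696 × 4 = 6784 ≡ 1615
1615 × 1721 = 2779415 ≡ 216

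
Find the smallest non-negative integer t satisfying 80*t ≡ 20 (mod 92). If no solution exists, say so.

gcd(80, 92) = 4, and 4 | 20, so solutions exist.
Divide through by 4: 20*t ≡ 5 (mod 23).
20⁻¹ ≡ 15 (mod 23).
t ≡ 15*5 ≡ 6 (mod 23).
The smallest non-negative solution is t = 6.

6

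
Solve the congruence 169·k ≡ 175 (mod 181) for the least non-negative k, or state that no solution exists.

gcd(169, 181) = 1, so a unique solution mod 181 exists.
169⁻¹ ≡ 15 (mod 181).
k ≡ 15·175 ≡ 91 (mod 181).

91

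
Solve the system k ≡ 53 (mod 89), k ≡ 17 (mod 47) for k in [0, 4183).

89⁻¹ mod 47: 89*28 ≡ 1 (mod 47), so 89⁻¹ ≡ 28.
k = 53 + 89*((17 − 53)*28 mod 47) = 53 + 89*26 = 2367.
Check: 2367 mod 89 = 53, 2367 mod 47 = 17. ✓

2367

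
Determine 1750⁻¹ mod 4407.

2410

By the extended Euclidean algorithm:
4407 = 2*1750 + 907
1750 = 1*907 + 843
907 = 1*843 + 64
843 = 13*64 + 11
64 = 5*11 + 9
11 = 1*9 + 2
9 = 4*2 + 1
2 = 2*1 + 0
gcd(1750, 4407) = 1, so the inverse exists.
Back-substitute for 1:
1 = 1*9 − 4*2
  = −4*11 + 5*9
  = 5*64 − 29*11
  = −29*843 + 382*64
  = 382*907 − 411*843
  = −411*1750 + 793*907
  = 793*4407 − 1997*1750
So 1750⁻¹ ≡ −1997 ≡ 2410 (mod 4407).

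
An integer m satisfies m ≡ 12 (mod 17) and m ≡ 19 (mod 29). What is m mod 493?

454

17⁻¹ mod 29: 17*12 ≡ 1 (mod 29), so 17⁻¹ ≡ 12.
m = 12 + 17*((19 − 12)*12 mod 29) = 12 + 17*26 = 454.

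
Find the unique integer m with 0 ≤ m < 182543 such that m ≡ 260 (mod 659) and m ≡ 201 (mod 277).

107677

659⁻¹ mod 277: 659*124 ≡ 1 (mod 277), so 659⁻¹ ≡ 124.
m = 260 + 659*((201 − 260)*124 mod 277) = 260 + 659*163 = 107677.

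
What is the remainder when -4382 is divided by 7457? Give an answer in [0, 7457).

3075

-4382 = -1·7457 + 3075, so -4382 ≡ 3075 (mod 7457).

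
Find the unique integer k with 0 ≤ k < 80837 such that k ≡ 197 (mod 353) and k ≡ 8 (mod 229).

65502

353⁻¹ mod 229: 353·205 ≡ 1 (mod 229), so 353⁻¹ ≡ 205.
k = 197 + 353·((8 − 197)·205 mod 229) = 197 + 353·185 = 65502.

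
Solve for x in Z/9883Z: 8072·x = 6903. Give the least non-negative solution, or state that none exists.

gcd(8072, 9883) = 1, so a unique solution mod 9883 exists.
8072⁻¹ ≡ 7460 (mod 9883).
x ≡ 7460·6903 ≡ 5950 (mod 9883).

5950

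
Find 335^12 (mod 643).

359

By square-and-multiply:
12 in binary is 1100, i.e. 12 = 8 + 4.
335^1 ≡ 335 (mod 643)
335^2 ≡ 335^2 = 112225 ≡ 343 (mod 643)
335^4 ≡ 343^2 = 117649 ≡ 623 (mod 643)
335^8 ≡ 623^2 = 388129 ≡ 400 (mod 643)
335^12 = 335^8 · 335^4 ≡ 400 · 623 (mod 643).
400 · 623 = 249200 ≡ 359 (mod 643).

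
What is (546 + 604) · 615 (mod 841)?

810

546 + 604 = 1150 ≡ 309 (mod 841)
309 · 615 = 190035 ≡ 810 (mod 841)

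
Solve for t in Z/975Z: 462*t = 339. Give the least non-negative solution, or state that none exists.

197

gcd(462, 975) = 3, and 3 | 339, so solutions exist.
Divide through by 3: 154*t ≡ 113 mod 325.
154⁻¹ ≡ 19 (mod 325).
t ≡ 19*113 ≡ 197 (mod 325).
The smallest non-negative solution is t = 197.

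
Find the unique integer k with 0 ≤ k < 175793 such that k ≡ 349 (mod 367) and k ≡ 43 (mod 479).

367⁻¹ mod 479: 367*201 ≡ 1 (mod 479), so 367⁻¹ ≡ 201.
k = 349 + 367*((43 − 349)*201 mod 479) = 349 + 367*285 = 104944.
Check: 104944 mod 367 = 349, 104944 mod 479 = 43. ✓

104944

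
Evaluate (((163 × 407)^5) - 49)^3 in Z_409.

163 × 407 = 66341 ≡ 83 (mod 409)
(83)^5 ≡ 89 (mod 409)
89 - 49 = 40
(40)^3 ≡ 196 (mod 409)

196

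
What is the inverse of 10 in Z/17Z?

12

17 = 1*10 + 7
10 = 1*7 + 3
7 = 2*3 + 1
3 = 3*1 + 0
gcd(10, 17) = 1, so the inverse exists.
Back-substitute for 1:
1 = 1*7 − 2*3
  = −2*10 + 3*7
  = 3*17 − 5*10
So 10⁻¹ ≡ −5 ≡ 12 (mod 17).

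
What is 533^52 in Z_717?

61

52 in binary is 110100, i.e. 52 = 32 + 16 + 4.
533^1 ≡ 533 (mod 717)
533^2 ≡ 533^2 = 284089 ≡ 157 (mod 717)
533^4 ≡ 157^2 = 24649 ≡ 271 (mod 717)
533^8 ≡ 271^2 = 73441 ≡ 307 (mod 717)
533^16 ≡ 307^2 = 94249 ≡ 322 (mod 717)
533^32 ≡ 322^2 = 103684 ≡ 436 (mod 717)
533^52 = 533^32 * 533^16 * 533^4 ≡ 436 * 322 * 271 (mod 717).
Accumulate the product:
436 * 322 = 140392 ≡ 577
577 * 271 = 156367 ≡ 61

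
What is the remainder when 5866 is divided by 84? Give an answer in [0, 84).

5866 = 69·84 + 70, so 5866 ≡ 70 (mod 84).

70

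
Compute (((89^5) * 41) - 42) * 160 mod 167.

(89)^5 ≡ 122 (mod 167)
122 * 41 = 5002 ≡ 159 (mod 167)
159 - 42 = 117
117 * 160 = 18720 ≡ 16 (mod 167)

16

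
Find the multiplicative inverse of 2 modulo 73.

37

73 = 36·2 + 1
2 = 2·1 + 0
gcd(2, 73) = 1, so the inverse exists.
Back-substitute for 1:
1 = 1·73 − 36·2
So 2⁻¹ ≡ −36 ≡ 37 (mod 73).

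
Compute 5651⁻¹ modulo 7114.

4955

Apply the Euclidean algorithm and back-substitute:
7114 = 1·5651 + 1463
5651 = 3·1463 + 1262
1463 = 1·1262 + 201
1262 = 6·201 + 56
201 = 3·56 + 33
56 = 1·33 + 23
33 = 1·23 + 10
23 = 2·10 + 3
10 = 3·3 + 1
3 = 3·1 + 0
gcd(5651, 7114) = 1, so the inverse exists.
Back-substitute for 1:
1 = 1·10 − 3·3
  = −3·23 + 7·10
  = 7·33 − 10·23
  = −10·56 + 17·33
  = 17·201 − 61·56
  = −61·1262 + 383·201
  = 383·1463 − 444·1262
  = −444·5651 + 1715·1463
  = 1715·7114 − 2159·5651
So 5651⁻¹ ≡ −2159 ≡ 4955 (mod 7114).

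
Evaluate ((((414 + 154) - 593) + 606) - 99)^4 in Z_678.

414 + 154 = 568
568 - 593 = -25 ≡ 653 (mod 678)
653 + 606 = 1259 ≡ 581 (mod 678)
581 - 99 = 482
(482)^4 ≡ 16 (mod 678)

16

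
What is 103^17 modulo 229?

17 in binary is 10001, i.e. 17 = 16 + 1.
103^1 ≡ 103 (mod 229)
103^2 ≡ 103^2 = 10609 ≡ 75 (mod 229)
103^4 ≡ 75^2 = 5625 ≡ 129 (mod 229)
103^8 ≡ 129^2 = 16641 ≡ 153 (mod 229)
103^16 ≡ 153^2 = 23409 ≡ 51 (mod 229)
103^17 = 103^16 × 103^1 ≡ 51 × 103 (mod 229).
51 × 103 = 5253 ≡ 215 (mod 229).

215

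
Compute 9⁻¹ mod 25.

25 = 2×9 + 7
9 = 1×7 + 2
7 = 3×2 + 1
2 = 2×1 + 0
gcd(9, 25) = 1, so the inverse exists.
Bézout: 1 = 4×25 − 11×9.
So 9⁻¹ ≡ −11 ≡ 14 (mod 25).

14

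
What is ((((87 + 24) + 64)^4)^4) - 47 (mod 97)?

49

87 + 24 = 111 ≡ 14 (mod 97)
14 + 64 = 78
(78)^4 ≡ 50 (mod 97)
(50)^4 ≡ 96 (mod 97)
96 - 47 = 49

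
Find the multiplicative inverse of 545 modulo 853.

36

853 = 1·545 + 308
545 = 1·308 + 237
308 = 1·237 + 71
237 = 3·71 + 24
71 = 2·24 + 23
24 = 1·23 + 1
23 = 23·1 + 0
gcd(545, 853) = 1, so the inverse exists.
Bézout: 1 = −23·853 + 36·545.
So 545⁻¹ ≡ 36 (mod 853).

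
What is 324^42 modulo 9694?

42 in binary is 101010, i.e. 42 = 32 + 8 + 2.
324^1 ≡ 324 (mod 9694)
324^2 ≡ 324^2 = 104976 ≡ 8036 (mod 9694)
324^4 ≡ 8036^2 = 64577296 ≡ 5562 (mod 9694)
324^8 ≡ 5562^2 = 30935844 ≡ 2290 (mod 9694)
324^16 ≡ 2290^2 = 5244100 ≡ 9340 (mod 9694)
324^32 ≡ 9340^2 = 87235600 ≡ 8988 (mod 9694)
324^42 = 324^32 * 324^8 * 324^2 ≡ 8988 * 2290 * 8036 (mod 9694).
Accumulate the product:
8988 * 2290 = 20582520 ≡ 2158
2158 * 8036 = 17341688 ≡ 8816

8816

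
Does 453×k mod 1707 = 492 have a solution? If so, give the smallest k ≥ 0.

gcd(453, 1707) = 3, and 3 | 492, so solutions exist.
Divide through by 3: 151×k ≡ 164 mod 569.
151⁻¹ ≡ 309 (mod 569).
k ≡ 309×164 ≡ 35 (mod 569).
The smallest non-negative solution is k = 35.

35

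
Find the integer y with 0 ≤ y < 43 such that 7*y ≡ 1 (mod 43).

37

Apply the Euclidean algorithm and back-substitute:
43 = 6×7 + 1
7 = 7×1 + 0
gcd(7, 43) = 1, so the inverse exists.
Back-substitute for 1:
1 = 1×43 − 6×7
So 7⁻¹ ≡ −6 ≡ 37 (mod 43).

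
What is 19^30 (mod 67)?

Compute successive squares:
19^1 ≡ 19 (mod 67)
19^2 ≡ 19^2 = 361 ≡ 26 (mod 67)
19^4 ≡ 26^2 = 676 ≡ 6 (mod 67)
19^8 ≡ 6^2 = 36 (mod 67)
19^16 ≡ 36^2 = 1296 ≡ 23 (mod 67)
19^30 = 19^16 * 19^8 * 19^4 * 19^2 ≡ 23 * 36 * 6 * 26 (mod 67).
Accumulate the product:
23 * 36 = 828 ≡ 24
24 * 6 = 144 ≡ 10
10 * 26 = 260 ≡ 59

59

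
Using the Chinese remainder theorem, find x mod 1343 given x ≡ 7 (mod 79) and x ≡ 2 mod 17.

1192

79⁻¹ mod 17: 79*14 ≡ 1 (mod 17), so 79⁻¹ ≡ 14.
x = 7 + 79*((2 − 7)*14 mod 17) = 7 + 79*15 = 1192.
Check: 1192 mod 79 = 7, 1192 mod 17 = 2. ✓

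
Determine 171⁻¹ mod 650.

631

Apply the Euclidean algorithm and back-substitute:
650 = 3×171 + 137
171 = 1×137 + 34
137 = 4×34 + 1
34 = 34×1 + 0
gcd(171, 650) = 1, so the inverse exists.
Back-substitute for 1:
1 = 1×137 − 4×34
  = −4×171 + 5×137
  = 5×650 − 19×171
So 171⁻¹ ≡ −19 ≡ 631 (mod 650).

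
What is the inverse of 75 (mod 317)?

317 = 4·75 + 17
75 = 4·17 + 7
17 = 2·7 + 3
7 = 2·3 + 1
3 = 3·1 + 0
gcd(75, 317) = 1, so the inverse exists.
Back-substitute for 1:
1 = 1·7 − 2·3
  = −2·17 + 5·7
  = 5·75 − 22·17
  = −22·317 + 93·75
So 75⁻¹ ≡ 93 (mod 317).

93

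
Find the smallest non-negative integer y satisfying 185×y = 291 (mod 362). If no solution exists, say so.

gcd(185, 362) = 1, so a unique solution mod 362 exists.
185⁻¹ ≡ 317 (mod 362).
y ≡ 317×291 ≡ 299 (mod 362).

299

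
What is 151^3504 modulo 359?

330

Using repeated squaring:
151^1 ≡ 151 (mod 359)
151^2 ≡ 151^2 = 22801 ≡ 184 (mod 359)
151^4 ≡ 184^2 = 33856 ≡ 110 (mod 359)
151^8 ≡ 110^2 = 12100 ≡ 253 (mod 359)
151^16 ≡ 253^2 = 64009 ≡ 107 (mod 359)
151^32 ≡ 107^2 = 11449 ≡ 320 (mod 359)
151^64 ≡ 320^2 = 102400 ≡ 85 (mod 359)
151^128 ≡ 85^2 = 7225 ≡ 45 (mod 359)
151^256 ≡ 45^2 = 2025 ≡ 230 (mod 359)
151^512 ≡ 230^2 = 52900 ≡ 127 (mod 359)
151^1024 ≡ 127^2 = 16129 ≡ 333 (mod 359)
151^2048 ≡ 333^2 = 110889 ≡ 317 (mod 359)
151^3504 = 151^2048 · 151^1024 · 151^256 · 151^128 · 151^32 · 151^16 ≡ 317 · 333 · 230 · 45 · 320 · 107 (mod 359).
Accumulate the product:
317 · 333 = 105561 ≡ 15
15 · 230 = 3450 ≡ 219
219 · 45 = 9855 ≡ 162
162 · 320 = 51840 ≡ 144
144 · 107 = 15408 ≡ 330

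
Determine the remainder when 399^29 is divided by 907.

By square-and-multiply:
29 in binary is 11101, i.e. 29 = 16 + 8 + 4 + 1.
399^1 ≡ 399 (mod 907)
399^2 ≡ 399^2 = 159201 ≡ 476 (mod 907)
399^4 ≡ 476^2 = 226576 ≡ 733 (mod 907)
399^8 ≡ 733^2 = 537289 ≡ 345 (mod 907)
399^16 ≡ 345^2 = 119025 ≡ 208 (mod 907)
399^29 = 399^16 × 399^8 × 399^4 × 399^1 ≡ 208 × 345 × 733 × 399 (mod 907).
Accumulate the product:
208 × 345 = 71760 ≡ 107
107 × 733 = 78431 ≡ 429
429 × 399 = 171171 ≡ 655

655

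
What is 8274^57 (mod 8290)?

2744

By square-and-multiply:
57 in binary is 111001, i.e. 57 = 32 + 16 + 8 + 1.
8274^1 ≡ 8274 (mod 8290)
8274^2 ≡ 8274^2 = 68459076 ≡ 256 (mod 8290)
8274^4 ≡ 256^2 = 65536 ≡ 7506 (mod 8290)
8274^8 ≡ 7506^2 = 56340036 ≡ 1196 (mod 8290)
8274^16 ≡ 1196^2 = 1430416 ≡ 4536 (mod 8290)
8274^32 ≡ 4536^2 = 20575296 ≡ 7806 (mod 8290)
8274^57 = 8274^32 * 8274^16 * 8274^8 * 8274^1 ≡ 7806 * 4536 * 1196 * 8274 (mod 8290).
Accumulate the product:
7806 * 4536 = 35408016 ≡ 1426
1426 * 1196 = 1705496 ≡ 6046
6046 * 8274 = 50024604 ≡ 2744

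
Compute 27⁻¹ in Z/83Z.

40

Apply the Euclidean algorithm and back-substitute:
83 = 3*27 + 2
27 = 13*2 + 1
2 = 2*1 + 0
gcd(27, 83) = 1, so the inverse exists.
Bézout: 1 = −13*83 + 40*27.
So 27⁻¹ ≡ 40 (mod 83).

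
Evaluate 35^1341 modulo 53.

32

Compute successive squares:
1341 in binary is 10100111101, i.e. 1341 = 1024 + 256 + 32 + 16 + 8 + 4 + 1.
35^1 ≡ 35 (mod 53)
35^2 ≡ 35^2 = 1225 ≡ 6 (mod 53)
35^4 ≡ 6^2 = 36 (mod 53)
35^8 ≡ 36^2 = 1296 ≡ 24 (mod 53)
35^16 ≡ 24^2 = 576 ≡ 46 (mod 53)
35^32 ≡ 46^2 = 2116 ≡ 49 (mod 53)
35^64 ≡ 49^2 = 2401 ≡ 16 (mod 53)
35^128 ≡ 16^2 = 256 ≡ 44 (mod 53)
35^256 ≡ 44^2 = 1936 ≡ 28 (mod 53)
35^512 ≡ 28^2 = 784 ≡ 42 (mod 53)
35^1024 ≡ 42^2 = 1764 ≡ 15 (mod 53)
35^1341 = 35^1024 × 35^256 × 35^32 × 35^16 × 35^8 × 35^4 × 35^1 ≡ 15 × 28 × 49 × 46 × 24 × 36 × 35 (mod 53).
Accumulate the product:
15 × 28 = 420 ≡ 49
49 × 49 = 2401 ≡ 16
16 × 46 = 736 ≡ 47
47 × 24 = 1128 ≡ 15
15 × 36 = 540 ≡ 10
10 × 35 = 350 ≡ 32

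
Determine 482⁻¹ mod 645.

645 = 1×482 + 163
482 = 2×163 + 156
163 = 1×156 + 7
156 = 22×7 + 2
7 = 3×2 + 1
2 = 2×1 + 0
gcd(482, 645) = 1, so the inverse exists.
Back-substitute for 1:
1 = 1×7 − 3×2
  = −3×156 + 67×7
  = 67×163 − 70×156
  = −70×482 + 207×163
  = 207×645 − 277×482
So 482⁻¹ ≡ −277 ≡ 368 (mod 645).

368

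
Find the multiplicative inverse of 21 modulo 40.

Run the extended Euclidean algorithm:
40 = 1*21 + 19
21 = 1*19 + 2
19 = 9*2 + 1
2 = 2*1 + 0
gcd(21, 40) = 1, so the inverse exists.
Back-substitute for 1:
1 = 1*19 − 9*2
  = −9*21 + 10*19
  = 10*40 − 19*21
So 21⁻¹ ≡ −19 ≡ 21 (mod 40).

21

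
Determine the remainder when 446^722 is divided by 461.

722 in binary is 1011010010, i.e. 722 = 512 + 128 + 64 + 16 + 2.
446^1 ≡ 446 (mod 461)
446^2 ≡ 446^2 = 198916 ≡ 225 (mod 461)
446^4 ≡ 225^2 = 50625 ≡ 376 (mod 461)
446^8 ≡ 376^2 = 141376 ≡ 310 (mod 461)
446^16 ≡ 310^2 = 96100 ≡ 212 (mod 461)
446^32 ≡ 212^2 = 44944 ≡ 227 (mod 461)
446^64 ≡ 227^2 = 51529 ≡ 358 (mod 461)
446^128 ≡ 358^2 = 128164 ≡ 6 (mod 461)
446^256 ≡ 6^2 = 36 (mod 461)
446^512 ≡ 36^2 = 1296 ≡ 374 (mod 461)
446^722 = 446^512 * 446^128 * 446^64 * 446^16 * 446^2 ≡ 374 * 6 * 358 * 212 * 225 (mod 461).
Accumulate the product:
374 * 6 = 2244 ≡ 400
400 * 358 = 143200 ≡ 290
290 * 212 = 61480 ≡ 167
167 * 225 = 37575 ≡ 234

234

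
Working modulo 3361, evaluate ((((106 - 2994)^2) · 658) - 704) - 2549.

106 - 2994 = -2888 ≡ 473 (mod 3361)
(473)^2 ≡ 1903 (mod 3361)
1903 · 658 = 1252174 ≡ 1882 (mod 3361)
1882 - 704 = 1178
1178 - 2549 = -1371 ≡ 1990 (mod 3361)

1990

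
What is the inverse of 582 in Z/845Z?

498

845 = 1·582 + 263
582 = 2·263 + 56
263 = 4·56 + 39
56 = 1·39 + 17
39 = 2·17 + 5
17 = 3·5 + 2
5 = 2·2 + 1
2 = 2·1 + 0
gcd(582, 845) = 1, so the inverse exists.
Bézout: 1 = 239·845 − 347·582.
So 582⁻¹ ≡ −347 ≡ 498 (mod 845).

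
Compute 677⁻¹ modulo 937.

191

Apply the Euclidean algorithm and back-substitute:
937 = 1·677 + 260
677 = 2·260 + 157
260 = 1·157 + 103
157 = 1·103 + 54
103 = 1·54 + 49
54 = 1·49 + 5
49 = 9·5 + 4
5 = 1·4 + 1
4 = 4·1 + 0
gcd(677, 937) = 1, so the inverse exists.
Back-substitute for 1:
1 = 1·5 − 1·4
  = −1·49 + 10·5
  = 10·54 − 11·49
  = −11·103 + 21·54
  = 21·157 − 32·103
  = −32·260 + 53·157
  = 53·677 − 138·260
  = −138·937 + 191·677
So 677⁻¹ ≡ 191 (mod 937).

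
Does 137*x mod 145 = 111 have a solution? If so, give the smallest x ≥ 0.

113

gcd(137, 145) = 1, so a unique solution mod 145 exists.
137⁻¹ ≡ 18 (mod 145).
x ≡ 18*111 ≡ 113 (mod 145).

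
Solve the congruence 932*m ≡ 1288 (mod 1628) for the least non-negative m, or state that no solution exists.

73

gcd(932, 1628) = 4, and 4 | 1288, so solutions exist.
Divide through by 4: 233*m = 322 (mod 407).
233⁻¹ ≡ 138 (mod 407).
m ≡ 138*322 ≡ 73 (mod 407).
The smallest non-negative solution is m = 73.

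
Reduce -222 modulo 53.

43

-222 = -5×53 + 43, so -222 ≡ 43 (mod 53).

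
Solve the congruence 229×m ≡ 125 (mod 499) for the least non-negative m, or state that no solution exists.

gcd(229, 499) = 1, so a unique solution mod 499 exists.
229⁻¹ ≡ 146 (mod 499).
m ≡ 146×125 ≡ 286 (mod 499).

286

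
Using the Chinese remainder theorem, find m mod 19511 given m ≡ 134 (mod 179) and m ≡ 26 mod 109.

179⁻¹ mod 109: 179·95 ≡ 1 (mod 109), so 179⁻¹ ≡ 95.
m = 134 + 179·((26 − 134)·95 mod 109) = 134 + 179·95 = 17139.

17139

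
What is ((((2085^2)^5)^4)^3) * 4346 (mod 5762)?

(2085)^2 ≡ 2677 (mod 5762)
(2677)^5 ≡ 3241 (mod 5762)
(3241)^4 ≡ 2025 (mod 5762)
(2025)^3 ≡ 3375 (mod 5762)
3375 * 4346 = 14667750 ≡ 3460 (mod 5762)

3460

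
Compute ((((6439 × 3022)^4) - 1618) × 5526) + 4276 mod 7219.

6467

6439 × 3022 = 19458658 ≡ 3453 (mod 7219)
(3453)^4 ≡ 2542 (mod 7219)
2542 - 1618 = 924
924 × 5526 = 5106024 ≡ 2191 (mod 7219)
2191 + 4276 = 6467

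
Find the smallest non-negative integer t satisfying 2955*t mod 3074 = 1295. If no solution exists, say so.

gcd(2955, 3074) = 1, so a unique solution mod 3074 exists.
2955⁻¹ ≡ 2919 (mod 3074).
t ≡ 2919*1295 ≡ 2159 (mod 3074).

2159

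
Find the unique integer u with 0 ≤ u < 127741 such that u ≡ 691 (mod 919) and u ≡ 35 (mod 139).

919⁻¹ mod 139: 919×18 ≡ 1 (mod 139), so 919⁻¹ ≡ 18.
u = 691 + 919×((35 − 691)×18 mod 139) = 691 + 919×7 = 7124.
Check: 7124 mod 919 = 691, 7124 mod 139 = 35. ✓

7124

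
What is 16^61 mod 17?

16

Compute successive squares:
16^1 ≡ 16 (mod 17)
16^2 ≡ 16^2 = 256 ≡ 1 (mod 17)
16^4 ≡ 1^2 = 1 (mod 17)
16^8 ≡ 1^2 = 1 (mod 17)
16^16 ≡ 1^2 = 1 (mod 17)
16^32 ≡ 1^2 = 1 (mod 17)
16^61 = 16^32 · 16^16 · 16^8 · 16^4 · 16^1 ≡ 1 · 1 · 1 · 1 · 16 (mod 17).
Accumulate the product:
1 · 1 = 1
1 · 1 = 1
1 · 1 = 1
1 · 16 = 16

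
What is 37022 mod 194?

37022 = 190×194 + 162, so 37022 ≡ 162 (mod 194).

162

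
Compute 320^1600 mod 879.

Compute successive squares:
1600 in binary is 11001000000, i.e. 1600 = 1024 + 512 + 64.
320^1 ≡ 320 (mod 879)
320^2 ≡ 320^2 = 102400 ≡ 436 (mod 879)
320^4 ≡ 436^2 = 190096 ≡ 232 (mod 879)
320^8 ≡ 232^2 = 53824 ≡ 205 (mod 879)
320^16 ≡ 205^2 = 42025 ≡ 712 (mod 879)
320^32 ≡ 712^2 = 506944 ≡ 640 (mod 879)
320^64 ≡ 640^2 = 409600 ≡ 865 (mod 879)
320^128 ≡ 865^2 = 748225 ≡ 196 (mod 879)
320^256 ≡ 196^2 = 38416 ≡ 619 (mod 879)
320^512 ≡ 619^2 = 383161 ≡ 796 (mod 879)
320^1024 ≡ 796^2 = 633616 ≡ 736 (mod 879)
320^1600 = 320^1024 * 320^512 * 320^64 ≡ 736 * 796 * 865 (mod 879).
Accumulate the product:
736 * 796 = 585856 ≡ 442
442 * 865 = 382330 ≡ 844

844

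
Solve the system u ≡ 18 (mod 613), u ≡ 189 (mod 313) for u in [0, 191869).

613⁻¹ mod 313: 613×24 ≡ 1 (mod 313), so 613⁻¹ ≡ 24.
u = 18 + 613×((189 − 18)×24 mod 313) = 18 + 613×35 = 21473.

21473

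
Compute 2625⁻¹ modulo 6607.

6310

Run the extended Euclidean algorithm:
6607 = 2*2625 + 1357
2625 = 1*1357 + 1268
1357 = 1*1268 + 89
1268 = 14*89 + 22
89 = 4*22 + 1
22 = 22*1 + 0
gcd(2625, 6607) = 1, so the inverse exists.
Back-substitute for 1:
1 = 1*89 − 4*22
  = −4*1268 + 57*89
  = 57*1357 − 61*1268
  = −61*2625 + 118*1357
  = 118*6607 − 297*2625
So 2625⁻¹ ≡ −297 ≡ 6310 (mod 6607).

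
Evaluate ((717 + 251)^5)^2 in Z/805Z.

717 + 251 = 968 ≡ 163 (mod 805)
(163)^5 ≡ 193 (mod 805)
(193)^2 ≡ 219 (mod 805)

219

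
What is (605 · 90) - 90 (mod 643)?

348

605 · 90 = 54450 ≡ 438 (mod 643)
438 - 90 = 348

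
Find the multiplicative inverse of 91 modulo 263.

263 = 2·91 + 81
91 = 1·81 + 10
81 = 8·10 + 1
10 = 10·1 + 0
gcd(91, 263) = 1, so the inverse exists.
Back-substitute for 1:
1 = 1·81 − 8·10
  = −8·91 + 9·81
  = 9·263 − 26·91
So 91⁻¹ ≡ −26 ≡ 237 (mod 263).

237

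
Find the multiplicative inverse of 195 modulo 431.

42

By the extended Euclidean algorithm:
431 = 2*195 + 41
195 = 4*41 + 31
41 = 1*31 + 10
31 = 3*10 + 1
10 = 10*1 + 0
gcd(195, 431) = 1, so the inverse exists.
Back-substitute for 1:
1 = 1*31 − 3*10
  = −3*41 + 4*31
  = 4*195 − 19*41
  = −19*431 + 42*195
So 195⁻¹ ≡ 42 (mod 431).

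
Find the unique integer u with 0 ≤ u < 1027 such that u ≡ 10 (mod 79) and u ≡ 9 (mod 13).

79⁻¹ mod 13: 79×1 ≡ 1 (mod 13), so 79⁻¹ ≡ 1.
u = 10 + 79×((9 − 10)×1 mod 13) = 10 + 79×12 = 958.

958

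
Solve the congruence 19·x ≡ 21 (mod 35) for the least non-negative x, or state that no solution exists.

14

gcd(19, 35) = 1, so a unique solution mod 35 exists.
19⁻¹ ≡ 24 (mod 35).
x ≡ 24·21 ≡ 14 (mod 35).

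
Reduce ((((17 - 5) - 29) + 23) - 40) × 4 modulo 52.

20

17 - 5 = 12
12 - 29 = -17 ≡ 35 (mod 52)
35 + 23 = 58 ≡ 6 (mod 52)
6 - 40 = -34 ≡ 18 (mod 52)
18 × 4 = 72 ≡ 20 (mod 52)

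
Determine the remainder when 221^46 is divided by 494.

273

By square-and-multiply:
46 in binary is 101110, i.e. 46 = 32 + 8 + 4 + 2.
221^1 ≡ 221 (mod 494)
221^2 ≡ 221^2 = 48841 ≡ 429 (mod 494)
221^4 ≡ 429^2 = 184041 ≡ 273 (mod 494)
221^8 ≡ 273^2 = 74529 ≡ 429 (mod 494)
221^16 ≡ 429^2 = 184041 ≡ 273 (mod 494)
221^32 ≡ 273^2 = 74529 ≡ 429 (mod 494)
221^46 = 221^32 * 221^8 * 221^4 * 221^2 ≡ 429 * 429 * 273 * 429 (mod 494).
Accumulate the product:
429 * 429 = 184041 ≡ 273
273 * 273 = 74529 ≡ 429
429 * 429 = 184041 ≡ 273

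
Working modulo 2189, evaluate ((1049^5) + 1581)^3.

(1049)^5 ≡ 782 (mod 2189)
782 + 1581 = 2363 ≡ 174 (mod 2189)
(174)^3 ≡ 1290 (mod 2189)

1290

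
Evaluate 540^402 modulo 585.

90

402 in binary is 110010010, i.e. 402 = 256 + 128 + 16 + 2.
540^1 ≡ 540 (mod 585)
540^2 ≡ 540^2 = 291600 ≡ 270 (mod 585)
540^4 ≡ 270^2 = 72900 ≡ 360 (mod 585)
540^8 ≡ 360^2 = 129600 ≡ 315 (mod 585)
540^16 ≡ 315^2 = 99225 ≡ 360 (mod 585)
540^32 ≡ 360^2 = 129600 ≡ 315 (mod 585)
540^64 ≡ 315^2 = 99225 ≡ 360 (mod 585)
540^128 ≡ 360^2 = 129600 ≡ 315 (mod 585)
540^256 ≡ 315^2 = 99225 ≡ 360 (mod 585)
540^402 = 540^256 · 540^128 · 540^16 · 540^2 ≡ 360 · 315 · 360 · 270 (mod 585).
Accumulate the product:
360 · 315 = 113400 ≡ 495
495 · 360 = 178200 ≡ 360
360 · 270 = 97200 ≡ 90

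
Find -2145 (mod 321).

102

-2145 = -7×321 + 102, so -2145 ≡ 102 (mod 321).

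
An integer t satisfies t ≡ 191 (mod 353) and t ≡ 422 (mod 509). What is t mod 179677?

155158

353⁻¹ mod 509: 353*447 ≡ 1 (mod 509), so 353⁻¹ ≡ 447.
t = 191 + 353*((422 − 191)*447 mod 509) = 191 + 353*439 = 155158.
Check: 155158 mod 353 = 191, 155158 mod 509 = 422. ✓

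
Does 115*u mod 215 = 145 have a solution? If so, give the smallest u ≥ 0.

5

gcd(115, 215) = 5, and 5 | 145, so solutions exist.
Divide through by 5: 23*u mod 43 = 29.
23⁻¹ ≡ 15 (mod 43).
u ≡ 15*29 ≡ 5 (mod 43).
The smallest non-negative solution is u = 5.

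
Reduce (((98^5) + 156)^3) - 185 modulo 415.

(98)^5 ≡ 8 (mod 415)
8 + 156 = 164
(164)^3 ≡ 324 (mod 415)
324 - 185 = 139

139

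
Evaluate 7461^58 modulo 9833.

8995

Using repeated squaring:
7461^1 ≡ 7461 (mod 9833)
7461^2 ≡ 7461^2 = 55666521 ≡ 1908 (mod 9833)
7461^4 ≡ 1908^2 = 3640464 ≡ 2254 (mod 9833)
7461^8 ≡ 2254^2 = 5080516 ≡ 6688 (mod 9833)
7461^16 ≡ 6688^2 = 44729344 ≡ 8860 (mod 9833)
7461^32 ≡ 8860^2 = 78499600 ≡ 2761 (mod 9833)
7461^58 = 7461^32 · 7461^16 · 7461^8 · 7461^2 ≡ 2761 · 8860 · 6688 · 1908 (mod 9833).
Accumulate the product:
2761 · 8860 = 24462460 ≡ 7789
7789 · 6688 = 52092832 ≡ 7431
7431 · 1908 = 14178348 ≡ 8995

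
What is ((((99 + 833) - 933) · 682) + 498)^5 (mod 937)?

556

99 + 833 = 932
932 - 933 = -1 ≡ 936 (mod 937)
936 · 682 = 638352 ≡ 255 (mod 937)
255 + 498 = 753
(753)^5 ≡ 556 (mod 937)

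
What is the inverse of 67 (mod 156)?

By the extended Euclidean algorithm:
156 = 2*67 + 22
67 = 3*22 + 1
22 = 22*1 + 0
gcd(67, 156) = 1, so the inverse exists.
Bézout: 1 = −3*156 + 7*67.
So 67⁻¹ ≡ 7 (mod 156).

7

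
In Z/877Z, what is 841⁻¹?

877 = 1×841 + 36
841 = 23×36 + 13
36 = 2×13 + 10
13 = 1×10 + 3
10 = 3×3 + 1
3 = 3×1 + 0
gcd(841, 877) = 1, so the inverse exists.
Back-substitute for 1:
1 = 1×10 − 3×3
  = −3×13 + 4×10
  = 4×36 − 11×13
  = −11×841 + 257×36
  = 257×877 − 268×841
So 841⁻¹ ≡ −268 ≡ 609 (mod 877).

609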